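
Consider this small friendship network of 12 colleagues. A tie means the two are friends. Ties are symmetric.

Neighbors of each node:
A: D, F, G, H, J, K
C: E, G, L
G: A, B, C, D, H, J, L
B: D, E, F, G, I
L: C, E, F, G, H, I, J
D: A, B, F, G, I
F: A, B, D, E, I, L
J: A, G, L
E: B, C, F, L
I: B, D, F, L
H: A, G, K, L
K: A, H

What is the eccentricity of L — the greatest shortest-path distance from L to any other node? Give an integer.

Distances from L: A:2, B:2, C:1, D:2, E:1, F:1, G:1, H:1, I:1, J:1, K:2.
The largest is 2 (to D, B, A, and K), so the eccentricity of L is 2.

2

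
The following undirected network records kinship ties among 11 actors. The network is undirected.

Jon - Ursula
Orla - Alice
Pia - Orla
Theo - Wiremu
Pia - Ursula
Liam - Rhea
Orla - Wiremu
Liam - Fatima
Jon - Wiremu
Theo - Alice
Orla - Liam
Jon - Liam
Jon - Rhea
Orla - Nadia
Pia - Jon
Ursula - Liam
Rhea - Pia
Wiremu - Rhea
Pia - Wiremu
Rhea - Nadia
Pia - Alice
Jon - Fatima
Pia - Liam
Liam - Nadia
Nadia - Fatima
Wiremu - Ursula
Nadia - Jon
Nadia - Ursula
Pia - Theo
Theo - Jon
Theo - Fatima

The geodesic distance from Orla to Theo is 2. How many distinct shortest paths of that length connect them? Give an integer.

3

The shortest distance is 2. The length-2 paths are: Orla–Pia–Theo; Orla–Alice–Theo; Orla–Wiremu–Theo.
That gives 3 distinct shortest paths.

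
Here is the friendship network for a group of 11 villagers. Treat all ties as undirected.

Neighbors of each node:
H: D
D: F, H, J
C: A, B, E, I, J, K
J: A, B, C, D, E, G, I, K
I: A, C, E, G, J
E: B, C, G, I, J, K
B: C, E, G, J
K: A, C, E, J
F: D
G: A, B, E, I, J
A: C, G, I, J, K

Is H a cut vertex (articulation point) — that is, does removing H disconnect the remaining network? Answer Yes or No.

Even without H, every remaining node can still reach every other (the residual graph is connected), so H is not a cut vertex.

No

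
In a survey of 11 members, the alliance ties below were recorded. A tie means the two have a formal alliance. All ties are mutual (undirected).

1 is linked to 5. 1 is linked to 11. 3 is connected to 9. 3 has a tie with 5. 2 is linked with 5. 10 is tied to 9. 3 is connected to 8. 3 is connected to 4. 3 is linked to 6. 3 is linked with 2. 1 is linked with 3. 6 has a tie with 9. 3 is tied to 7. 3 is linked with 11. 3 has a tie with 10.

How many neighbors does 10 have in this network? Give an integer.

10 is directly tied to 3 and 9. That is 2 neighbors, so the degree of 10 is 2.

2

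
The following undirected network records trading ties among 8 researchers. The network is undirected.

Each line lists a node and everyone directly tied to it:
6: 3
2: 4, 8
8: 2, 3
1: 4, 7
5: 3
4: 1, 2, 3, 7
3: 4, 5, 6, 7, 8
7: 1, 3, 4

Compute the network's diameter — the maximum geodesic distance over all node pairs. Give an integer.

3

Eccentricity of each node (its greatest distance to any other): 1:3, 2:3, 3:2, 4:2, 5:3, 6:3, 7:2, 8:3.
The maximum eccentricity is 3, realized for instance by the pair 2–6 via 2 – 8 – 3 – 6. So the diameter is 3.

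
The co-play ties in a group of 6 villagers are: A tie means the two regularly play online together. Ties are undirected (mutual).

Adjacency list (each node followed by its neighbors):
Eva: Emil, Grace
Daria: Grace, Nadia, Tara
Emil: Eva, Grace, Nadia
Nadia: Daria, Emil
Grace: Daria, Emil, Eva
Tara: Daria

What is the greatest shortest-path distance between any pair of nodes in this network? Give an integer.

3

Eccentricity of each node (its greatest distance to any other): Daria:2, Emil:3, Eva:3, Grace:2, Nadia:2, Tara:3.
The maximum eccentricity is 3, realized for instance by the pair Emil–Tara via Emil – Nadia – Daria – Tara. So the diameter is 3.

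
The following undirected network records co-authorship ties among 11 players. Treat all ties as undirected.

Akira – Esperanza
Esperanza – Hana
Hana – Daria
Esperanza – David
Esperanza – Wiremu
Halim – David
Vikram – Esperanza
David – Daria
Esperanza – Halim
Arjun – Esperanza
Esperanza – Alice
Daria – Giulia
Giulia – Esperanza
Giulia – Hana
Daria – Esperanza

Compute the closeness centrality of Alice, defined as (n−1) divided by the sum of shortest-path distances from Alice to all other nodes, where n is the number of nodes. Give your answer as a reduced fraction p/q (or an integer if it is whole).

Distances from Alice: Akira:2, Arjun:2, Daria:2, David:2, Esperanza:1, Giulia:2, Halim:2, Hana:2, Vikram:2, Wiremu:2. Sum = 19.
n = 11, so closeness = 10/19.

10/19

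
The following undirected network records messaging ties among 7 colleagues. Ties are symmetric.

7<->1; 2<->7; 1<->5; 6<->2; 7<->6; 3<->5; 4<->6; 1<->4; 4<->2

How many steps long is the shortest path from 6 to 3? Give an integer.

One shortest route is 6 – 4 – 1 – 5 – 3, which uses 4 edges, and at distance 3 from 6 we only reach {5}, which does not include 3. So d(6,3) = 4.

4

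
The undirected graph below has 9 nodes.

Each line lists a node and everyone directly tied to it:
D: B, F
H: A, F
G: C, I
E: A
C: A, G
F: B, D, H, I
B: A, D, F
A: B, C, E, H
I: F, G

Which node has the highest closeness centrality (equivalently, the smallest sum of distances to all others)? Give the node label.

A

Farness (sum of distances to all others) for each node — A:13, B:14, C:16, D:17, E:20, F:14, G:18, H:15, I:17.
The smallest farness is 13, for A, so A has the highest closeness.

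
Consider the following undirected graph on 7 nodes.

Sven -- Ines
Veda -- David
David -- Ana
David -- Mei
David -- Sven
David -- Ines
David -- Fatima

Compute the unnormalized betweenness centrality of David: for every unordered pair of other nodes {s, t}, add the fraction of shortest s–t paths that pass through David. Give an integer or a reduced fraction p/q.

Pairs whose geodesics pass through David — Veda–Sven: 1; Veda–Fatima: 1; Veda–Ana: 1; Veda–Mei: 1; Veda–Ines: 1; Sven–Fatima: 1; Sven–Ana: 1; Sven–Mei: 1; Fatima–Ana: 1; Fatima–Mei: 1; Fatima–Ines: 1; Ana–Mei: 1; Ana–Ines: 1; Mei–Ines: 1.
All other pairs contribute 0.
Summing the contributions gives betweenness(David) = 14.

14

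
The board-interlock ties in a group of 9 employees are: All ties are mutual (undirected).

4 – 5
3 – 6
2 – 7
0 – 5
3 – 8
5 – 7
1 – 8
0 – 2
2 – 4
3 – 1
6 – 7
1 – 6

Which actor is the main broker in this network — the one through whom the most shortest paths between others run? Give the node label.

7

Unnormalized betweenness of each node: 0:1/3, 1:3, 2:11/2, 3:3, 4:1/3, 5:11/2, 6:15, 7:49/3, 8:0.
7 has the largest value, 49/3, making it the main broker — the node through which the most shortest paths run.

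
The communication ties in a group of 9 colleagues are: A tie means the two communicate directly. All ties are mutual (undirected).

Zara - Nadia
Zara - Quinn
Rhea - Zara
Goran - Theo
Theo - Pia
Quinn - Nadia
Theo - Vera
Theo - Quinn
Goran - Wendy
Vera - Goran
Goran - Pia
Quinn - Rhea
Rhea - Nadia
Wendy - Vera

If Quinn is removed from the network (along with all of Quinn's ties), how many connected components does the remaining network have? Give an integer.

2

Without Quinn, the remaining ties split the others into: {Goran, Pia, Theo, Vera, Wendy}; {Nadia, Rhea, Zara}.
That's 2 separate components.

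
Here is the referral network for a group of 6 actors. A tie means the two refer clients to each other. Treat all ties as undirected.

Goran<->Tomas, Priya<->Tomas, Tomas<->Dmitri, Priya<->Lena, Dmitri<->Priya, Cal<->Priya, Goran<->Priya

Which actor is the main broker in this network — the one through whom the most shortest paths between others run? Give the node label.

Priya

Unnormalized betweenness of each node: Cal:0, Dmitri:0, Goran:0, Lena:0, Priya:15/2, Tomas:1/2.
Priya has the largest value, 15/2, making it the main broker — the node through which the most shortest paths run.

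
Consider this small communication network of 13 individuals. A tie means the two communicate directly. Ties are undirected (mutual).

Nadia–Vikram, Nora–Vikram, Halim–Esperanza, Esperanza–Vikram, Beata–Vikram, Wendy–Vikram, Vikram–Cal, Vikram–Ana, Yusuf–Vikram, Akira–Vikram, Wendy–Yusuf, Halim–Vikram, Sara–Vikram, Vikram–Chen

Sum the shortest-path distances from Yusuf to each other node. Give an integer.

22

Distances from Yusuf: Akira:2, Ana:2, Beata:2, Cal:2, Chen:2, Esperanza:2, Halim:2, Nadia:2, Nora:2, Sara:2, Vikram:1, Wendy:1.
Sum = 2 + 2 + 2 + 2 + 2 + 2 + 2 + 2 + 2 + 2 + 1 + 1 = 22.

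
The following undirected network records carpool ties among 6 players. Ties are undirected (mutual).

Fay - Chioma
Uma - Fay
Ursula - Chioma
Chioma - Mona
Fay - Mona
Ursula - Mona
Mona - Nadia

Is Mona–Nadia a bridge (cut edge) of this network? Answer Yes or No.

Yes

Without the Mona–Nadia edge there is no alternate route between Mona and Nadia, so the network disconnects. It is a bridge.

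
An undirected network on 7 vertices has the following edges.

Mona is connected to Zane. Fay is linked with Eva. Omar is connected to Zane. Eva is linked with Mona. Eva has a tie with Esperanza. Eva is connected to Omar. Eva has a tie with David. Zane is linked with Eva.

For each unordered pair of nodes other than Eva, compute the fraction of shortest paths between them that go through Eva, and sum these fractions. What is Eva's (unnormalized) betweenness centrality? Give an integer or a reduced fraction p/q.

25/2

Pairs whose geodesics pass through Eva — David–Fay: 1; David–Esperanza: 1; David–Omar: 1; David–Mona: 1; David–Zane: 1; Fay–Esperanza: 1; Fay–Omar: 1; Fay–Mona: 1; Fay–Zane: 1; Esperanza–Omar: 1; Esperanza–Mona: 1; Esperanza–Zane: 1; Omar–Mona: 1/2.
All other pairs contribute 0.
Summing the contributions gives betweenness(Eva) = 25/2.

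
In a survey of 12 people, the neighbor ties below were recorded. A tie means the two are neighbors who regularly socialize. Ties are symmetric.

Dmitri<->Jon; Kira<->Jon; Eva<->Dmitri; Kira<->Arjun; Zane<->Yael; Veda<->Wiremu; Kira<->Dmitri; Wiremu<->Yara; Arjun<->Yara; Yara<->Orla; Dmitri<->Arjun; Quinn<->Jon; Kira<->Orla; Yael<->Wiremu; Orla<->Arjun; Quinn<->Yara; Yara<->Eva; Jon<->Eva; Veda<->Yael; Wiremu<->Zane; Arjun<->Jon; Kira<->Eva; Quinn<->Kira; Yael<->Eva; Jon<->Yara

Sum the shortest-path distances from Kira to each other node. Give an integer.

19

Distances from Kira: Arjun:1, Dmitri:1, Eva:1, Jon:1, Orla:1, Quinn:1, Veda:3, Wiremu:3, Yael:2, Yara:2, Zane:3.
Sum = 1 + 1 + 1 + 1 + 1 + 1 + 3 + 3 + 2 + 2 + 3 = 19.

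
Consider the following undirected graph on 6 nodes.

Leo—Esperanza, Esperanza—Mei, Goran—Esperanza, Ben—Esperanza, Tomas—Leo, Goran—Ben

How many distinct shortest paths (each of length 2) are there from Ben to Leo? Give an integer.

The shortest distance is 2, and the only length-2 path is Ben–Esperanza–Leo. So there is exactly 1 shortest path.

1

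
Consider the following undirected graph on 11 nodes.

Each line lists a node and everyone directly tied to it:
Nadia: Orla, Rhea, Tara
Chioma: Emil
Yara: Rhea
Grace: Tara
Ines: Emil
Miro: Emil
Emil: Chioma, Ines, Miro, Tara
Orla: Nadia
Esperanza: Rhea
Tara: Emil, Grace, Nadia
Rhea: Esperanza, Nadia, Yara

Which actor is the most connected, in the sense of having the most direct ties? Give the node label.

Emil

Degrees — Chioma:1, Emil:4, Esperanza:1, Grace:1, Ines:1, Miro:1, Nadia:3, Orla:1, Rhea:3, Tara:3, Yara:1.
The maximum is 4, attained only by Emil.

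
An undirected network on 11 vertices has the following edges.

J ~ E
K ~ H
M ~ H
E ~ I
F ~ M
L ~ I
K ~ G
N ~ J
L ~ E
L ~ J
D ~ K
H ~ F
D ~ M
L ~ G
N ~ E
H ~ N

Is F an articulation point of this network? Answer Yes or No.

Even without F, every remaining node can still reach every other (the residual graph is connected), so F is not a cut vertex.

No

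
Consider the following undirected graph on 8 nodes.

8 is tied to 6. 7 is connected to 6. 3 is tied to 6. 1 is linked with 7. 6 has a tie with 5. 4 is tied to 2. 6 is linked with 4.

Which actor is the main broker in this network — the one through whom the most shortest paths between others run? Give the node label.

6

Unnormalized betweenness of each node: 1:0, 2:0, 3:0, 4:6, 5:0, 6:19, 7:6, 8:0.
6 has the largest value, 19, making it the main broker — the node through which the most shortest paths run.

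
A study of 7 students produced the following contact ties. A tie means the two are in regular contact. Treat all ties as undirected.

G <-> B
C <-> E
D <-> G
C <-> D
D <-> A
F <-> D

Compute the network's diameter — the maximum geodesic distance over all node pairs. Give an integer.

Eccentricity of each node (its greatest distance to any other): A:3, B:4, C:3, D:2, E:4, F:3, G:3.
The maximum eccentricity is 4, realized for instance by the pair B–E via B – G – D – C – E. So the diameter is 4.

4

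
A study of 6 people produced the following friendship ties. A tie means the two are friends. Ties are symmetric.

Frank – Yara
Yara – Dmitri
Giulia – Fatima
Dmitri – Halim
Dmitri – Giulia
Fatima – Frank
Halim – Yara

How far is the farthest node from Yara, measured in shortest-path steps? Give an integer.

2

Distances from Yara: Dmitri:1, Fatima:2, Frank:1, Giulia:2, Halim:1.
The largest is 2 (to Fatima and Giulia), so the eccentricity of Yara is 2.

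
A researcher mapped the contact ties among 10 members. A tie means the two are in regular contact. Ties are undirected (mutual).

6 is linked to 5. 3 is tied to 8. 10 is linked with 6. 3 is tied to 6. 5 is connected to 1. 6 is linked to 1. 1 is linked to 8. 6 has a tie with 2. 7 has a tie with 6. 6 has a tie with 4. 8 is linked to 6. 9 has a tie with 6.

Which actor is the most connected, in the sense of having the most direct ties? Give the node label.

Degrees — 1:3, 2:1, 3:2, 4:1, 5:2, 6:9, 7:1, 8:3, 9:1, 10:1.
The maximum is 9, attained only by 6.

6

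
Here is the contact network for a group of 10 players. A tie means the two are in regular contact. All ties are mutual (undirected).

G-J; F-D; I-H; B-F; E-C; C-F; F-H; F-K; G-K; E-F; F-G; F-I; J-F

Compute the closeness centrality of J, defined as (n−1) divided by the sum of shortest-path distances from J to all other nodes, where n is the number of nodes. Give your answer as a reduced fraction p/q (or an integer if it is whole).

9/16

Distances from J: B:2, C:2, D:2, E:2, F:1, G:1, H:2, I:2, K:2. Sum = 16.
n = 10, so closeness = 9/16.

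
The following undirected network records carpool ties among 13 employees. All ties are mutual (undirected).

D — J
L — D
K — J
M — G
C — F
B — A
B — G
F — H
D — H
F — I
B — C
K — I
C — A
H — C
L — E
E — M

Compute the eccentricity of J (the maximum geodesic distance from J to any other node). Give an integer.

Distances from J: A:4, B:4, C:3, D:1, E:3, F:3, G:5, H:2, I:2, K:1, L:2, M:4.
The largest is 5 (to G), so the eccentricity of J is 5.

5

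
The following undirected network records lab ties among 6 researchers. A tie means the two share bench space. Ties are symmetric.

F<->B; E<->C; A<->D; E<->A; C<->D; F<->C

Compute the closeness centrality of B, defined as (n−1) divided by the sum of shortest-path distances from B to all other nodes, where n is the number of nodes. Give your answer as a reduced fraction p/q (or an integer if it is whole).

Distances from B: A:4, C:2, D:3, E:3, F:1. Sum = 13.
n = 6, so closeness = 5/13.

5/13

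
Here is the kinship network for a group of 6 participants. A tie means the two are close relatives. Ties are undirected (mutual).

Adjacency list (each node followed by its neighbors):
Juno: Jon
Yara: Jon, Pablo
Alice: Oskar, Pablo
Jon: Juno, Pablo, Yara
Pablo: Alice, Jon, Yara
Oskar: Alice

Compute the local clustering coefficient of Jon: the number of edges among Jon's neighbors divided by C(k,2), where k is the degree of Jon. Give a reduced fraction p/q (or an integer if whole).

Jon's neighbors: Juno, Pablo, and Yara (k = 3).
Possible neighbor pairs: C(3,2) = 3. Edges among them: Pablo–Yara → e = 1.
Clustering(Jon) = 1/3.

1/3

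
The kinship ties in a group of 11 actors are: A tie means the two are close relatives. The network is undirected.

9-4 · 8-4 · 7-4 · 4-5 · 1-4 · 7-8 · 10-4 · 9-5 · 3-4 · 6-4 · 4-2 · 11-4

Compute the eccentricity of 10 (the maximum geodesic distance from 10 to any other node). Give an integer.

Distances from 10: 1:2, 2:2, 3:2, 4:1, 5:2, 6:2, 7:2, 8:2, 9:2, 11:2.
The largest is 2 (to 3, 1, 5, 8, 9, 2, 6, 11, and 7), so the eccentricity of 10 is 2.

2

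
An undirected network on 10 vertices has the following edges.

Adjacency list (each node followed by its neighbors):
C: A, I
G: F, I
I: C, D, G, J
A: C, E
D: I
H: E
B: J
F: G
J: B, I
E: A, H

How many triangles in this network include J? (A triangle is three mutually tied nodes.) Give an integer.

0

J's neighbors are B and I, but none of them are tied to each other, so no triangle contains J.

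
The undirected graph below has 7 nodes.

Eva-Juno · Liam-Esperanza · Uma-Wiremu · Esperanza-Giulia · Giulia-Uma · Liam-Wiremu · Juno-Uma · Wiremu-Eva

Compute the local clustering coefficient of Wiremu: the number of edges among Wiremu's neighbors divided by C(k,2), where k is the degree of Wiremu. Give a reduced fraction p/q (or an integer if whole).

0

Wiremu's neighbors: Eva, Liam, and Uma (k = 3).
Possible neighbor pairs: C(3,2) = 3. Edges among them: none → e = 0.
Clustering(Wiremu) = 0/3 = 0.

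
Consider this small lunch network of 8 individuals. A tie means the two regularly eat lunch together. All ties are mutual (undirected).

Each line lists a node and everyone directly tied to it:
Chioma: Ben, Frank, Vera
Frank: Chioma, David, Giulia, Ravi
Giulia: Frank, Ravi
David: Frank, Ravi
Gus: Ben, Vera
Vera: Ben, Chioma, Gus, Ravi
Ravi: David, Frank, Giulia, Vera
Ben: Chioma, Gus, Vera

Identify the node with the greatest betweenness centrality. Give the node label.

Unnormalized betweenness of each node: Ben:5/6, Chioma:19/6, David:0, Frank:4, Giulia:0, Gus:0, Ravi:19/3, Vera:20/3.
Vera has the largest value, 20/3, making it the main broker — the node through which the most shortest paths run.

Vera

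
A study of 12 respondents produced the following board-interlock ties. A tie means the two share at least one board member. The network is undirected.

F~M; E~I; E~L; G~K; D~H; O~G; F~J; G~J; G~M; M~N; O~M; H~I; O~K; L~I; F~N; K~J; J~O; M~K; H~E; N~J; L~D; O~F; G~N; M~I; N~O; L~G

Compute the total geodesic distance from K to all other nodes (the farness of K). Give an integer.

Distances from K: D:3, E:3, F:2, G:1, H:3, I:2, J:1, L:2, M:1, N:2, O:1.
Sum = 3 + 3 + 2 + 1 + 3 + 2 + 1 + 2 + 1 + 2 + 1 = 21.

21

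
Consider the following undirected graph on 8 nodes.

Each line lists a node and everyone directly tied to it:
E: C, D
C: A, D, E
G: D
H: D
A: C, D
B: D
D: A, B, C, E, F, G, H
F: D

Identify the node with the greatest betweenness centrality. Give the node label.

D

Unnormalized betweenness of each node: A:0, B:0, C:1/2, D:37/2, E:0, F:0, G:0, H:0.
D has the largest value, 37/2, making it the main broker — the node through which the most shortest paths run.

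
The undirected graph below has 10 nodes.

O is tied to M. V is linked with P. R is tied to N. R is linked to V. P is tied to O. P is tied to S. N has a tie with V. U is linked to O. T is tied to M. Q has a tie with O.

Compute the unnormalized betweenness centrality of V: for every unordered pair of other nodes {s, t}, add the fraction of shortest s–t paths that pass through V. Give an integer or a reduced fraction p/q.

Pairs whose geodesics pass through V — N–U: 1; N–P: 1; N–M: 1; N–T: 1; N–S: 1; N–O: 1; N–Q: 1; U–R: 1; R–P: 1; R–M: 1; R–T: 1; R–S: 1; R–O: 1; R–Q: 1.
All other pairs contribute 0.
Summing the contributions gives betweenness(V) = 14.

14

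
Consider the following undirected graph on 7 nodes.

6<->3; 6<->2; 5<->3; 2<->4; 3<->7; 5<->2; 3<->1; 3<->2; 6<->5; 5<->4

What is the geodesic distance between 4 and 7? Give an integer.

3

One shortest route is 4 – 5 – 3 – 7, which uses 3 edges, and at distance 2 from 4 we only reach {3, 6}, which does not include 7. So d(4,7) = 3.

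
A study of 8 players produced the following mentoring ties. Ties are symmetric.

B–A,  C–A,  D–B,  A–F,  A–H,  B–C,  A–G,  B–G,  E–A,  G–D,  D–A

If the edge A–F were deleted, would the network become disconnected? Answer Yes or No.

Without the A–F edge there is no alternate route between A and F, so the network disconnects. It is a bridge.

Yes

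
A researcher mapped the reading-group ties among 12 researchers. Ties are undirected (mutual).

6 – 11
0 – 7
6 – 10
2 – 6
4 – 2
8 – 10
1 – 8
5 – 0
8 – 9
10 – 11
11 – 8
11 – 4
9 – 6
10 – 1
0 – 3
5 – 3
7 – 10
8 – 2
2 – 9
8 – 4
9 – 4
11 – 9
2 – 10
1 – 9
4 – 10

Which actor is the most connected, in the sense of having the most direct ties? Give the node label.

10

Degrees — 0:3, 1:3, 2:5, 3:2, 4:5, 5:2, 6:4, 7:2, 8:6, 9:6, 10:7, 11:5.
The maximum is 7, attained only by 10.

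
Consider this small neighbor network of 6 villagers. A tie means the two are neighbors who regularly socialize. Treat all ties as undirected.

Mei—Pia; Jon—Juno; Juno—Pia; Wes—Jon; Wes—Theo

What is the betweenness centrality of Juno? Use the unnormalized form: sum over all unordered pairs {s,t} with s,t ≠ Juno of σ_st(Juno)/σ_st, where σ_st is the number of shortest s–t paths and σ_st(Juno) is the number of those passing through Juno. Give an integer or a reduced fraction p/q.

6

Pairs whose geodesics pass through Juno — Jon–Pia: 1; Jon–Mei: 1; Theo–Pia: 1; Theo–Mei: 1; Wes–Pia: 1; Wes–Mei: 1.
All other pairs contribute 0.
Summing the contributions gives betweenness(Juno) = 6.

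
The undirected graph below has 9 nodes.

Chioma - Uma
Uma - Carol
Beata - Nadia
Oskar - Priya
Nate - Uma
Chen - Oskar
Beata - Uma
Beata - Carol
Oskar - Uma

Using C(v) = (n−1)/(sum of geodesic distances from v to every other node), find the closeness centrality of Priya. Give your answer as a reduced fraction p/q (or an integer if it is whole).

Distances from Priya: Beata:3, Carol:3, Chen:2, Chioma:3, Nadia:4, Nate:3, Oskar:1, Uma:2. Sum = 21.
n = 9, so closeness = 8/21.

8/21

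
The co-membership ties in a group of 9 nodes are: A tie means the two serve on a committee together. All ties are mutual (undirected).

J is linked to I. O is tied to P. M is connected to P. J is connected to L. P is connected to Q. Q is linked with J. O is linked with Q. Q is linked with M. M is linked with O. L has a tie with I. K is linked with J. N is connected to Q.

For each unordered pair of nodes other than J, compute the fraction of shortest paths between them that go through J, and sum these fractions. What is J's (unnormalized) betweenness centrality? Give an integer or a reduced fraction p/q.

Pairs whose geodesics pass through J — O–I: 1; O–K: 1; O–L: 1; P–I: 1; P–K: 1; P–L: 1; M–I: 1; M–K: 1; M–L: 1; Q–I: 1; Q–K: 1; Q–L: 1; N–I: 1; N–K: 1 … (+3 more pairs).
All other pairs contribute 0.
Summing the contributions gives betweenness(J) = 17.

17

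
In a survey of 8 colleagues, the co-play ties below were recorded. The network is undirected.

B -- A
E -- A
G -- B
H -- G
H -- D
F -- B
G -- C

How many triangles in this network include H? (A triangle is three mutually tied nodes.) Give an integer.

H's neighbors are D and G, but none of them are tied to each other, so no triangle contains H.

0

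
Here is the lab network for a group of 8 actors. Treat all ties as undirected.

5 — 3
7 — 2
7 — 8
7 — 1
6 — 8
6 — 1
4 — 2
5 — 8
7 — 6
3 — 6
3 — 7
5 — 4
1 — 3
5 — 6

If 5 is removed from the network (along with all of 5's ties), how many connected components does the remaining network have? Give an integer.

1

5's neighbors (3, 4, 6, and 8) remain reachable from one another through other ties, so the rest of the network stays in one piece.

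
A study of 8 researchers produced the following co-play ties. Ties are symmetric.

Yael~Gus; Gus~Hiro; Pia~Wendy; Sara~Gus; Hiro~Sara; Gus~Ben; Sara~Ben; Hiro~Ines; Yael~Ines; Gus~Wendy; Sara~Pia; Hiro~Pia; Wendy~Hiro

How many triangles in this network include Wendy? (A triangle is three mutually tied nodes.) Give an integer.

Wendy's neighbors: Gus, Hiro, and Pia.
Neighbor pairs that are themselves tied: Wendy–Gus–Hiro; Wendy–Hiro–Pia. Each forms one triangle with Wendy, for 2 in total.

2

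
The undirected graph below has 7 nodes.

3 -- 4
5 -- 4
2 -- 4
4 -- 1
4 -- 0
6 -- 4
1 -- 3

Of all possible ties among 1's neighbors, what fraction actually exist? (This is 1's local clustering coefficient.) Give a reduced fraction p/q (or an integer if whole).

1's neighbors: 3 and 4 (k = 2).
Possible neighbor pairs: C(2,2) = 1. Edges among them: 3–4 → e = 1.
Clustering(1) = 1/1.

1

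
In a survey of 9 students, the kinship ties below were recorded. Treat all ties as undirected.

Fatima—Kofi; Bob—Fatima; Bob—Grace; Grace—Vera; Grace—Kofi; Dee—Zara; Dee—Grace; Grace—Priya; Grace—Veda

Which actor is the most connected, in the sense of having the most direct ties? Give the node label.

Grace

Degrees — Bob:2, Dee:2, Fatima:2, Grace:6, Kofi:2, Priya:1, Veda:1, Vera:1, Zara:1.
The maximum is 6, attained only by Grace.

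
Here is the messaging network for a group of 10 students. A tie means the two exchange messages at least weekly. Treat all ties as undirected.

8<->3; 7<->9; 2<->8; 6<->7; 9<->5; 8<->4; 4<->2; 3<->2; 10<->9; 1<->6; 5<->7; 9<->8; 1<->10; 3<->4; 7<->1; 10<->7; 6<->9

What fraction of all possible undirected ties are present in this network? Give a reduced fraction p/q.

17/45

There are 17 edges and 10 nodes, so the maximum possible is C(10,2) = 45.
Density = 17/45.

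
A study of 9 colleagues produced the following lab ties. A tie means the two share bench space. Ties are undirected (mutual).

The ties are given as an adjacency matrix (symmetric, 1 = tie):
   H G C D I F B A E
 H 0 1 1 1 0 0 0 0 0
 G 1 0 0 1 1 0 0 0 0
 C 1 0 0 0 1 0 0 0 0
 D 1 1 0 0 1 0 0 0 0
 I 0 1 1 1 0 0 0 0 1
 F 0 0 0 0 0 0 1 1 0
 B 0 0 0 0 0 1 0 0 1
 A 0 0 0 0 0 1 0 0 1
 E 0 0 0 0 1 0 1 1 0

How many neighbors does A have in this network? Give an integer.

2

A is directly tied to E and F. That is 2 neighbors, so the degree of A is 2.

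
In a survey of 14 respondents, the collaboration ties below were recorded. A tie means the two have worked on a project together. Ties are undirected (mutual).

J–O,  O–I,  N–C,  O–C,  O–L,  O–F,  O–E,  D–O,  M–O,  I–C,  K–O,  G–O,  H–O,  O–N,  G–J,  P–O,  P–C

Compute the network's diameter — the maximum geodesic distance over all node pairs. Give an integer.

2

Eccentricity of each node (its greatest distance to any other): C:2, D:2, E:2, F:2, G:2, H:2, I:2, J:2, K:2, L:2, M:2, N:2, O:1, P:2.
The maximum eccentricity is 2, realized for instance by the pair P–N via P – O – N. So the diameter is 2.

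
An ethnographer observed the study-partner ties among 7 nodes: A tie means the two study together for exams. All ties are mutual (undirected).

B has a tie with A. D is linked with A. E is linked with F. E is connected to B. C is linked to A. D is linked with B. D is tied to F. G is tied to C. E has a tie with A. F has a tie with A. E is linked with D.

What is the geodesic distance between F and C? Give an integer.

2

One shortest route is F – A – C, which uses 2 edges, and F and C are not directly tied, so nothing shorter exists. So d(F,C) = 2.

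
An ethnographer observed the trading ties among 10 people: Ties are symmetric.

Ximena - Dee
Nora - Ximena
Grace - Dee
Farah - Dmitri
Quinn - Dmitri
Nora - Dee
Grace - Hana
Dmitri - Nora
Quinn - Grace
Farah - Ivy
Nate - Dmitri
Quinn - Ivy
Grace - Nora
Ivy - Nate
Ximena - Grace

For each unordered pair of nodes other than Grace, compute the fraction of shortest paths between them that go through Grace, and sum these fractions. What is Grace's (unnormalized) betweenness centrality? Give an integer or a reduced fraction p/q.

51/4

Pairs whose geodesics pass through Grace — Ximena–Hana: 1; Ximena–Ivy: 1; Ximena–Quinn: 1; Dee–Hana: 1; Dee–Ivy: 1; Dee–Quinn: 1; Nora–Hana: 1; Nora–Ivy: 1/4; Nora–Quinn: 1/2; Hana–Ivy: 1; Hana–Quinn: 1; Hana–Farah: 3/3; Hana–Dmitri: 2/2; Hana–Nate: 3/3.
All other pairs contribute 0.
Summing the contributions gives betweenness(Grace) = 51/4.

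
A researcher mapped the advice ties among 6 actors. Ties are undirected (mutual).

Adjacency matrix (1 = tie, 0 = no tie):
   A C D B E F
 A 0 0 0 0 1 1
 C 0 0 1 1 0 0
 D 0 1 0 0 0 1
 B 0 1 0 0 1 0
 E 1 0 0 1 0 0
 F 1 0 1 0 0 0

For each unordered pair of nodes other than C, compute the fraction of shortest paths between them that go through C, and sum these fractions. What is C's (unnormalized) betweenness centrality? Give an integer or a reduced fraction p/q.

2

Pairs whose geodesics pass through C — D–B: 1; D–E: 1/2; B–F: 1/2.
All other pairs contribute 0.
Summing the contributions gives betweenness(C) = 2.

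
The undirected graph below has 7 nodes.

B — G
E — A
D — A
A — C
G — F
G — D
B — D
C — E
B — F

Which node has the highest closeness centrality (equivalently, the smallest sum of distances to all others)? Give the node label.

D

Farness (sum of distances to all others) for each node — A:10, B:11, C:14, D:9, E:14, F:15, G:11.
The smallest farness is 9, for D, so D has the highest closeness.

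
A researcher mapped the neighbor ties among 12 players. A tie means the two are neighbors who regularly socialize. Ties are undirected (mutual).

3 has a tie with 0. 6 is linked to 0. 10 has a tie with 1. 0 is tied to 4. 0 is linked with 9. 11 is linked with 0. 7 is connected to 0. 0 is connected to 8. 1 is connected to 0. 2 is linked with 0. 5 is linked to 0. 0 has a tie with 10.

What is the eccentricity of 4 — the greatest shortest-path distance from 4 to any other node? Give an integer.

Distances from 4: 0:1, 1:2, 2:2, 3:2, 5:2, 6:2, 7:2, 8:2, 9:2, 10:2, 11:2.
The largest is 2 (to 7, 5, 10, 9, 3, 8, 1, 6, 11, and 2), so the eccentricity of 4 is 2.

2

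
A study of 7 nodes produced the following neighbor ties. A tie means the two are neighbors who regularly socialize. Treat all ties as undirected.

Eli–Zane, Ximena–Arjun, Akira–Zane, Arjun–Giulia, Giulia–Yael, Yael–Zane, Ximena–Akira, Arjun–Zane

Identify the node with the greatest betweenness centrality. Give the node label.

Zane

Unnormalized betweenness of each node: Akira:4/3, Arjun:13/3, Eli:0, Giulia:5/6, Ximena:5/6, Yael:4/3, Zane:25/3.
Zane has the largest value, 25/3, making it the main broker — the node through which the most shortest paths run.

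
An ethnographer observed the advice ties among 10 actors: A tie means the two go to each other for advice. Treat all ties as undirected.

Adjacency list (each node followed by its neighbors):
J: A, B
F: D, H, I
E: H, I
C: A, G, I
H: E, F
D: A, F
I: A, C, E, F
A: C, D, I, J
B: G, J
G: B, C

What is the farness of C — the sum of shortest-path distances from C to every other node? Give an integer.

Distances from C: A:1, B:2, D:2, E:2, F:2, G:1, H:3, I:1, J:2.
Sum = 1 + 2 + 2 + 2 + 2 + 1 + 3 + 1 + 2 = 16.

16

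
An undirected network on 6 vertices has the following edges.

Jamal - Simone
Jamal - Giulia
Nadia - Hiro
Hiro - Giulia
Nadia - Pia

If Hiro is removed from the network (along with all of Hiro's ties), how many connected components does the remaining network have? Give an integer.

2

Without Hiro, the remaining ties split the others into: {Nadia, Pia}; {Giulia, Jamal, Simone}.
That's 2 separate components.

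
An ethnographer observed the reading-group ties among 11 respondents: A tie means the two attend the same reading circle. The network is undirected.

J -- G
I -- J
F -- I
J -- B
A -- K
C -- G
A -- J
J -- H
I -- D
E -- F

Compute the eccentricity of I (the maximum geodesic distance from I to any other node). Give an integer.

3

Distances from I: A:2, B:2, C:3, D:1, E:2, F:1, G:2, H:2, J:1, K:3.
The largest is 3 (to K and C), so the eccentricity of I is 3.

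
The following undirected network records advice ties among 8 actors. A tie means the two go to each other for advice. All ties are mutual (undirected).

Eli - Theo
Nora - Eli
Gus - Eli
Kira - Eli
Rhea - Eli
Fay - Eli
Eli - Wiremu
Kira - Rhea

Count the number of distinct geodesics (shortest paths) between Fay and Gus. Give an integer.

The shortest distance is 2, and the only length-2 path is Fay–Eli–Gus. So there is exactly 1 shortest path.

1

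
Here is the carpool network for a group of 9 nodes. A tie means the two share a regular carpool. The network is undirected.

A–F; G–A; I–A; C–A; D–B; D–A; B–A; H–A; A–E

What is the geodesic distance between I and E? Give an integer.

2

One shortest route is I – A – E, which uses 2 edges, and I and E are not directly tied, so nothing shorter exists. So d(I,E) = 2.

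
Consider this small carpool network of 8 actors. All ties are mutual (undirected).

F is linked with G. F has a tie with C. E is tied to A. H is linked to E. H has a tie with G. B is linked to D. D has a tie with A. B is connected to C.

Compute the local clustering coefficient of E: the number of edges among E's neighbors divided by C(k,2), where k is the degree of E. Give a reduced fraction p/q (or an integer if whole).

0

E's neighbors: A and H (k = 2).
Possible neighbor pairs: C(2,2) = 1. Edges among them: none → e = 0.
Clustering(E) = 0/1.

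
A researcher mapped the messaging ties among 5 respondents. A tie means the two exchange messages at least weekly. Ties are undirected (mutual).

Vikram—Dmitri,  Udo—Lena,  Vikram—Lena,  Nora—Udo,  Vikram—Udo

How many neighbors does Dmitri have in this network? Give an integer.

1

Dmitri is directly tied to Vikram. That is 1 neighbor, so the degree of Dmitri is 1.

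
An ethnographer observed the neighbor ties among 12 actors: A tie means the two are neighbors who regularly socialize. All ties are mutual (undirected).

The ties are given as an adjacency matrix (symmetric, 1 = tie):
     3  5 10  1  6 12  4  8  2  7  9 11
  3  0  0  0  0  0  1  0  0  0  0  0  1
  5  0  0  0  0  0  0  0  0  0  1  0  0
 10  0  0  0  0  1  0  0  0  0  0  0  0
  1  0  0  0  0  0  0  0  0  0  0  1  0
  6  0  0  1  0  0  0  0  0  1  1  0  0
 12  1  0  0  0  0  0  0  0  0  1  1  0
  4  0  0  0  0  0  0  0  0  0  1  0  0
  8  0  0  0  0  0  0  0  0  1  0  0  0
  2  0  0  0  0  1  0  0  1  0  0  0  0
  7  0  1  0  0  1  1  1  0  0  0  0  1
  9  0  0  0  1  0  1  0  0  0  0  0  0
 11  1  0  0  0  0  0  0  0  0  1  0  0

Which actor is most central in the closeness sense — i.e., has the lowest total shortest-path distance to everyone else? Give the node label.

7

Farness (sum of distances to all others) for each node — 1:41, 2:31, 3:31, 4:29, 5:29, 6:23, 7:19, 8:41, 9:31, 10:33, 11:27, 12:23.
The smallest farness is 19, for 7, so 7 has the highest closeness.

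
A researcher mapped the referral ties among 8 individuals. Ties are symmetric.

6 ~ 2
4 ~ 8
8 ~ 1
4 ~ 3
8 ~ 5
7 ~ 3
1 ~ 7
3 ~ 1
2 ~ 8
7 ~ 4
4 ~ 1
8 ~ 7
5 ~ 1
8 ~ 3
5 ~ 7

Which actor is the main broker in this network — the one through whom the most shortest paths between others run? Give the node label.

8

Unnormalized betweenness of each node: 1:2/3, 2:6, 3:0, 4:0, 5:0, 6:0, 7:2/3, 8:32/3.
8 has the largest value, 32/3, making it the main broker — the node through which the most shortest paths run.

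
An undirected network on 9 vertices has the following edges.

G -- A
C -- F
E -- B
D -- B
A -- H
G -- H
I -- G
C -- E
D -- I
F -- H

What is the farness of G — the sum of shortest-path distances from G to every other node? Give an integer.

Distances from G: A:1, B:3, C:3, D:2, E:4, F:2, H:1, I:1.
Sum = 1 + 3 + 3 + 2 + 4 + 2 + 1 + 1 = 17.

17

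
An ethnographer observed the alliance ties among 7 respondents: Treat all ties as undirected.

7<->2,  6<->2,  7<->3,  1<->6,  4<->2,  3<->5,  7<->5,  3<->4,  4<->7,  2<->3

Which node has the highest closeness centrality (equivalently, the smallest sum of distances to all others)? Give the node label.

2

Farness (sum of distances to all others) for each node — 1:16, 2:8, 3:9, 4:10, 5:13, 6:11, 7:9.
The smallest farness is 8, for 2, so 2 has the highest closeness.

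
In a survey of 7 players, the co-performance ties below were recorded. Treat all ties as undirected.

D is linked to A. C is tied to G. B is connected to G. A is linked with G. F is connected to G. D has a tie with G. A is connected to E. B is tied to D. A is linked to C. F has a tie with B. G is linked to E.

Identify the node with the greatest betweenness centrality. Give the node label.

Unnormalized betweenness of each node: A:3/2, B:1/2, C:0, D:1/2, E:0, F:0, G:15/2.
G has the largest value, 15/2, making it the main broker — the node through which the most shortest paths run.

G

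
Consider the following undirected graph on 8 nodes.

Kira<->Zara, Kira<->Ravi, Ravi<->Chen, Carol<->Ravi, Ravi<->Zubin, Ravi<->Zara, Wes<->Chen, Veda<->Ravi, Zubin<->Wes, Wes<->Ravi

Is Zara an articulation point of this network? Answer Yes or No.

Even without Zara, every remaining node can still reach every other (the residual graph is connected), so Zara is not a cut vertex.

No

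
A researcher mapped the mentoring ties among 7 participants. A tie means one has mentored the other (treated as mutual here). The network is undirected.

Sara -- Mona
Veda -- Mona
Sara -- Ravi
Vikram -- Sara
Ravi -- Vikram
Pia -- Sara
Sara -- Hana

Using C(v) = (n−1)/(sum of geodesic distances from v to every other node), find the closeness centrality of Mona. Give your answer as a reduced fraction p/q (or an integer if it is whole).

Distances from Mona: Hana:2, Pia:2, Ravi:2, Sara:1, Veda:1, Vikram:2. Sum = 10.
n = 7, so closeness = 6/10 = 3/5.

3/5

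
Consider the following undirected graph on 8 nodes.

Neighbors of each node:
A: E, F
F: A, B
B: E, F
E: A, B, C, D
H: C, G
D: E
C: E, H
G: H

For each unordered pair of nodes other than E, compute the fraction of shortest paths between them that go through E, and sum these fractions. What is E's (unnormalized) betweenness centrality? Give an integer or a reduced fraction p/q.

Pairs whose geodesics pass through E — F–D: 2/2; F–C: 2/2; F–G: 2/2; F–H: 2/2; D–C: 1; D–A: 1; D–B: 1; D–G: 1; D–H: 1; C–A: 1; C–B: 1; A–B: 1/2; A–G: 1; A–H: 1 … (+2 more pairs).
All other pairs contribute 0.
Summing the contributions gives betweenness(E) = 31/2.

31/2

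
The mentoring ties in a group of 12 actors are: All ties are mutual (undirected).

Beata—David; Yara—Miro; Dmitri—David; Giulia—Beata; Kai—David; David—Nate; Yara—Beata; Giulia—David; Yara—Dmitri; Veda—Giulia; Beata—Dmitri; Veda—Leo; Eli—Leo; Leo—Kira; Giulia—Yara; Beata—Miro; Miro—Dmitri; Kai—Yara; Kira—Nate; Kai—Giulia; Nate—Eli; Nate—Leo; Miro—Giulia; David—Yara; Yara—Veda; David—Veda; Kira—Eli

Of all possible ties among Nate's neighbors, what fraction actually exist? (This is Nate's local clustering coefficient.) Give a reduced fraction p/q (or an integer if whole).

1/2

Nate's neighbors: David, Eli, Kira, and Leo (k = 4).
Possible neighbor pairs: C(4,2) = 6. Edges among them: Eli–Kira, Eli–Leo, Kira–Leo → e = 3.
Clustering(Nate) = 3/6 = 1/2.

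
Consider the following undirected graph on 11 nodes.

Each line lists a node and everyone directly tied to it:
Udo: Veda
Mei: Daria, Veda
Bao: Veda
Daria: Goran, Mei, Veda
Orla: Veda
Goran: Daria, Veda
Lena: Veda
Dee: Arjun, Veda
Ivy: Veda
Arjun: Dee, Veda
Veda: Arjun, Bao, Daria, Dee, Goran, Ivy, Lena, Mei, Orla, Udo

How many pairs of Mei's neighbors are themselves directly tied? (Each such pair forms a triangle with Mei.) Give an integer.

1

Mei's neighbors: Daria and Veda.
Neighbor pairs that are themselves tied: Mei–Daria–Veda. Each forms one triangle with Mei, for 1 in total.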